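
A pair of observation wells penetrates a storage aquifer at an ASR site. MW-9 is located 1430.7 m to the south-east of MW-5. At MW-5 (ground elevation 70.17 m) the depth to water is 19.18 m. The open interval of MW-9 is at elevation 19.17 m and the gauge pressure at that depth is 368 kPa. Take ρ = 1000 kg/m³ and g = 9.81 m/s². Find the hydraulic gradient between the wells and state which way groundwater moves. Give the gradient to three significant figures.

Total head at MW-5: h = 70.17 − 19.18 = 50.99 m.
Pressure head at MW-9: ψ = P/(ρg) = 368×1000 / (1000 × 9.81) = 37.51 m.
Total head at MW-9: h = z + ψ = 19.17 + 37.51 = 56.68 m.
Head difference: h(MW-5) − h(MW-9) = 50.99 − 56.68 = -5.69 m.
Hydraulic gradient: i = |Δh| / L = 5.69 / 1430.7 = 0.00398.
Flow is from higher to lower head: from MW-9 toward MW-5, i.e. toward the north-west.

i ≈ 0.00398; groundwater flows toward the north-west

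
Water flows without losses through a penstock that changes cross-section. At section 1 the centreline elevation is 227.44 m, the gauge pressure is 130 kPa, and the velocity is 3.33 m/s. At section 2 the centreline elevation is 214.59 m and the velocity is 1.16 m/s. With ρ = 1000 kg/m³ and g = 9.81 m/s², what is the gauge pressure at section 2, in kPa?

P₂ ≈ 261 kPa

Pressure head at 1: ψ₁ = P₁/(ρg) = 130×1000 / (1000 × 9.81) = 13.25 m.
Velocity heads: v₁²/2g = 3.33²/19.62 = 0.565 m; v₂²/2g = 1.16²/19.62 = 0.069 m.
Total head H = z₁ + ψ₁ + v₁²/2g = 227.44 + 13.25 + 0.565 = 241.25 m.
ψ₂ = H − z₂ − v₂²/2g = 241.25 − 214.59 − 0.069 = 26.59 m.
P₂ = ρgψ₂ = 1000 × 9.81 × 26.59 ≈ 261 kPa.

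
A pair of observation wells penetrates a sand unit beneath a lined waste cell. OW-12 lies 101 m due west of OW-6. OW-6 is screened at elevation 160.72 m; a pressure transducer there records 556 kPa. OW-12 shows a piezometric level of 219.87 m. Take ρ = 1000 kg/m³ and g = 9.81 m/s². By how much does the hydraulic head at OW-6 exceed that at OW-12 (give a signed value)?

Pressure head at OW-6: ψ = P/(ρg) = 556×1000 / (1000 × 9.81) = 56.68 m.
Total head at OW-6: h = z + ψ = 160.72 + 56.68 = 217.40 m.
Total head at OW-12: h = 219.87 m (water level in the piezometer is the total head).
Head difference: h(OW-6) − h(OW-12) = 217.40 − 219.87 = -2.47 m.

Δh ≈ -2.47 m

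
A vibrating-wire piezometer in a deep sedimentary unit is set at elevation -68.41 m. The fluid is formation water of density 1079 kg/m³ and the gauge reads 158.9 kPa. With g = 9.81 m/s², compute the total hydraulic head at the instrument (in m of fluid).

ψ = P/(ρg) = 158.9×1000 / (1079 × 9.81) = 15.01 m.
h = z + ψ = -68.41 + 15.01 = -53.40 m.

h ≈ -53.40 m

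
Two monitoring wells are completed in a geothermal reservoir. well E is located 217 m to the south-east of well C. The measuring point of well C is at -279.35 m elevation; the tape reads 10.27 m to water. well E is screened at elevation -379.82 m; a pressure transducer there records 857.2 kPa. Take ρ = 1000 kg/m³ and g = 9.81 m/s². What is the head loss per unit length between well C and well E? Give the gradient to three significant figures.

Total head at well C: h = -279.35 − 10.27 = -289.62 m.
Pressure head at well E: ψ = P/(ρg) = 857.2×1000 / (1000 × 9.81) = 87.38 m.
Total head at well E: h = z + ψ = -379.82 + 87.38 = -292.44 m.
Head difference: h(well C) − h(well E) = -289.62 − (-292.44) = 2.82 m.
Hydraulic gradient: i = |Δh| / L = 2.82 / 217 = 0.0130.

i ≈ 0.0130 m/m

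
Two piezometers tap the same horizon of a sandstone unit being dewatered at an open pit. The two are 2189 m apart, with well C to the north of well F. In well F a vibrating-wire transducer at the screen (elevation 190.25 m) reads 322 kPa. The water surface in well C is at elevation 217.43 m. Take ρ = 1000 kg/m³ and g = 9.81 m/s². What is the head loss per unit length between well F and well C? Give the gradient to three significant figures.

Pressure head at well F: ψ = P/(ρg) = 322×1000 / (1000 × 9.81) = 32.82 m.
Total head at well F: h = z + ψ = 190.25 + 32.82 = 223.07 m.
Total head at well C: h = 217.43 m (water level in the piezometer is the total head).
Head difference: h(well F) − h(well C) = 223.07 − 217.43 = 5.64 m.
Hydraulic gradient: i = |Δh| / L = 5.64 / 2189 = 0.00258.

i ≈ 0.00258 m/m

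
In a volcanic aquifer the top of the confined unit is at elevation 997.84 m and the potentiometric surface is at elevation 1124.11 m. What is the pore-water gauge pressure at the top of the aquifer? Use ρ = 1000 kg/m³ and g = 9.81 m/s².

P ≈ 1240 kPa

Pressure head at the aquifer top: ψ = h − z = 1124.11 − 997.84 = 126.27 m.
P = ρgψ = 1000 × 9.81 × 126.27 = 1238709 Pa ≈ 1240 kPa.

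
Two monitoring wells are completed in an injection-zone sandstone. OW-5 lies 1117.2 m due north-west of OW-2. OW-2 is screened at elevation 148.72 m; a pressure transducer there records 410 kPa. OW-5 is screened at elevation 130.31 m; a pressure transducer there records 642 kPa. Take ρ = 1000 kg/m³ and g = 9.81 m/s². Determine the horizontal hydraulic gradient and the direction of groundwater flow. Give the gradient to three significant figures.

Pressure head at OW-2: ψ = P/(ρg) = 410×1000 / (1000 × 9.81) = 41.79 m.
Total head at OW-2: h = z + ψ = 148.72 + 41.79 = 190.51 m.
Pressure head at OW-5: ψ = P/(ρg) = 642×1000 / (1000 × 9.81) = 65.44 m.
Total head at OW-5: h = z + ψ = 130.31 + 65.44 = 195.75 m.
Head difference: h(OW-2) − h(OW-5) = 190.51 − 195.75 = -5.24 m.
Hydraulic gradient: i = |Δh| / L = 5.24 / 1117.2 = 0.00469.
Flow is from higher to lower head: from OW-5 toward OW-2, i.e. toward the south-east.

i ≈ 0.00469; groundwater flows toward the south-east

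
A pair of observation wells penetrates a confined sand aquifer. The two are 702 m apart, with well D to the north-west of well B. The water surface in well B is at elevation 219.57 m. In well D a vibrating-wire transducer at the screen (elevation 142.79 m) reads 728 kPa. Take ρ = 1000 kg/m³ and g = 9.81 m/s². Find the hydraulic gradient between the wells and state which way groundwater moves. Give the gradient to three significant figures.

i ≈ 0.00366; groundwater flows toward the north-west

Total head at well B: h = 219.57 m (water level in the piezometer is the total head).
Pressure head at well D: ψ = P/(ρg) = 728×1000 / (1000 × 9.81) = 74.21 m.
Total head at well D: h = z + ψ = 142.79 + 74.21 = 217.00 m.
Head difference: h(well B) − h(well D) = 219.57 − 217.00 = 2.57 m.
Hydraulic gradient: i = |Δh| / L = 2.57 / 702 = 0.00366.
Flow is from higher to lower head: from well B toward well D, i.e. toward the north-west.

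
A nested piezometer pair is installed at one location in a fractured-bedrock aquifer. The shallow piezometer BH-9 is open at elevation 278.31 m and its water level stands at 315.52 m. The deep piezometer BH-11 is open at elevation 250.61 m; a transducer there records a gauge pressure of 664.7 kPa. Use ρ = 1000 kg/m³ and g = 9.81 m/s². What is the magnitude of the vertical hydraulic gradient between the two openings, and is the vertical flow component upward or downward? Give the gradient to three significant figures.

|i_v| ≈ 0.103; vertical flow is upward

Total head at BH-9: h = 315.52 m (water level in the standpipe).
Pressure head at BH-11: ψ = P/(ρg) = 664.7×1000 / (1000 × 9.81) = 67.76 m.
Total head at BH-11: h = z + ψ = 250.61 + 67.76 = 318.37 m.
Δh = h(BH-9) − h(BH-11) = 315.52 − 318.37 = -2.85 m.
Vertical separation Δz = 278.31 − 250.61 = 27.70 m.
|i_v| = |Δh| / Δz = 2.85 / 27.70 = 0.103.
Head is higher in the deep piezometer, so vertical flow is upward (discharge condition).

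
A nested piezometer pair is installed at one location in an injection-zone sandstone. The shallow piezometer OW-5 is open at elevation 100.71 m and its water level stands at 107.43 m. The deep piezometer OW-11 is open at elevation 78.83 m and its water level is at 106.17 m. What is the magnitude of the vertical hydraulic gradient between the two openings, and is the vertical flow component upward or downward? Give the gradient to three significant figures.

Total head at OW-5: h = 107.43 m (water level in the standpipe).
Total head at OW-11: h = 106.17 m.
Δh = h(OW-5) − h(OW-11) = 107.43 − 106.17 = 1.26 m.
Vertical separation Δz = 100.71 − 78.83 = 21.88 m.
|i_v| = |Δh| / Δz = 1.26 / 21.88 = 0.0576.
Head is higher in the shallow piezometer, so vertical flow is downward (recharge condition).

|i_v| ≈ 0.0576; vertical flow is downward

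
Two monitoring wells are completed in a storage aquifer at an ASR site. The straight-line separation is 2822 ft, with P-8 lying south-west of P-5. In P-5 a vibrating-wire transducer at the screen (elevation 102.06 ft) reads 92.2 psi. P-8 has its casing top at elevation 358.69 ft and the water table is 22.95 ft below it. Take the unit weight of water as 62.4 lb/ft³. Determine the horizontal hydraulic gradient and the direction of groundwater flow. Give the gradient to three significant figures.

i ≈ 0.00741; groundwater flows toward the north-east

Pressure head at P-5: ψ = 144·P/γ = 144 × 92.2 / 62.4 = 212.77 ft.
Total head at P-5: h = z + ψ = 102.06 + 212.77 = 314.83 ft.
Total head at P-8: h = 358.69 − 22.95 = 335.74 ft.
Head difference: h(P-5) − h(P-8) = 314.83 − 335.74 = -20.91 ft.
Hydraulic gradient: i = |Δh| / L = 20.91 / 2822 = 0.00741.
Flow is from higher to lower head: from P-8 toward P-5, i.e. toward the north-east.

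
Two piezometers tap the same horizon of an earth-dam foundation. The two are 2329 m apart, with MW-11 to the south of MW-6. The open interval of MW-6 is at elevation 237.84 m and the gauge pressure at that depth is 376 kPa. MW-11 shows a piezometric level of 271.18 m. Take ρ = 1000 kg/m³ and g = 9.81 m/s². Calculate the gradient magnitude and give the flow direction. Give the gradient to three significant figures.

Pressure head at MW-6: ψ = P/(ρg) = 376×1000 / (1000 × 9.81) = 38.33 m.
Total head at MW-6: h = z + ψ = 237.84 + 38.33 = 276.17 m.
Total head at MW-11: h = 271.18 m (water level in the piezometer is the total head).
Head difference: h(MW-6) − h(MW-11) = 276.17 − 271.18 = 4.99 m.
Hydraulic gradient: i = |Δh| / L = 4.99 / 2329 = 0.00214.
Flow is from higher to lower head: from MW-6 toward MW-11, i.e. toward the south.

i ≈ 0.00214; groundwater flows toward the south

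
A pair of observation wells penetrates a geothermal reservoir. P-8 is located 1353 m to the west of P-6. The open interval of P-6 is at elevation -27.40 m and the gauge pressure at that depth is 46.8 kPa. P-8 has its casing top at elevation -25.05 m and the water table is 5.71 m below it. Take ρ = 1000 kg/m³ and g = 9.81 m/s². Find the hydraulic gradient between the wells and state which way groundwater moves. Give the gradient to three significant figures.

i ≈ 0.00601; groundwater flows toward the west

Pressure head at P-6: ψ = P/(ρg) = 46.8×1000 / (1000 × 9.81) = 4.77 m.
Total head at P-6: h = z + ψ = -27.40 + 4.77 = -22.63 m.
Total head at P-8: h = -25.05 − 5.71 = -30.76 m.
Head difference: h(P-6) − h(P-8) = -22.63 − (-30.76) = 8.13 m.
Hydraulic gradient: i = |Δh| / L = 8.13 / 1353 = 0.00601.
Flow is from higher to lower head: from P-6 toward P-8, i.e. toward the west.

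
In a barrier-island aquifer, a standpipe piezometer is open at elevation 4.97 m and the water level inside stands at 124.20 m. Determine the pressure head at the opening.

Total head h = 124.20 m (the water-surface elevation in the piezometer).
Pressure head ψ = h − z = 124.20 − 4.97 = 119.23 m.

ψ ≈ 119.23 m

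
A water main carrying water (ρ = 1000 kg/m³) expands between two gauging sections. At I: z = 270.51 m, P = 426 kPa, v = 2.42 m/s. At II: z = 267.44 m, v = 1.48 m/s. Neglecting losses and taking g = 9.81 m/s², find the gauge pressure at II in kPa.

P₂ ≈ 458 kPa

Pressure head at I: ψ₁ = P₁/(ρg) = 426×1000 / (1000 × 9.81) = 43.43 m.
Velocity heads: v₁²/2g = 2.42²/19.62 = 0.298 m; v₂²/2g = 1.48²/19.62 = 0.112 m.
Total head H = z₁ + ψ₁ + v₁²/2g = 270.51 + 43.43 + 0.298 = 314.24 m.
ψ₂ = H − z₂ − v₂²/2g = 314.24 − 267.44 − 0.112 = 46.69 m.
P₂ = ρgψ₂ = 1000 × 9.81 × 46.69 ≈ 458 kPa.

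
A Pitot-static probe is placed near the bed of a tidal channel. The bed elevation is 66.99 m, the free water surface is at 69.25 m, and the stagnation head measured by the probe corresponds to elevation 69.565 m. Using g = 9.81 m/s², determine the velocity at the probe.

Near the bed, under hydrostatic conditions, the piezometric head (z + ψ) equals the free-surface elevation, 69.25 m.
Velocity head = total − piezometric = 69.565 − 69.25 = 0.315 m.
v = √(2g·h_v) = √(2 × 9.81 × 0.315) = 2.49 m/s.

v ≈ 2.49 m/s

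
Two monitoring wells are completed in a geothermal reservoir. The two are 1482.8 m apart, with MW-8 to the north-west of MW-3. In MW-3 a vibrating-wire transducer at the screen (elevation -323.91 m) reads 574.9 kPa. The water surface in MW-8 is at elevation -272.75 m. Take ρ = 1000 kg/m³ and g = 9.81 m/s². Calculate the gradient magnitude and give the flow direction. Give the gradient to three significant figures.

Pressure head at MW-3: ψ = P/(ρg) = 574.9×1000 / (1000 × 9.81) = 58.60 m.
Total head at MW-3: h = z + ψ = -323.91 + 58.60 = -265.31 m.
Total head at MW-8: h = -272.75 m (water level in the piezometer is the total head).
Head difference: h(MW-3) − h(MW-8) = -265.31 − (-272.75) = 7.44 m.
Hydraulic gradient: i = |Δh| / L = 7.44 / 1482.8 = 0.00502.
Flow is from higher to lower head: from MW-3 toward MW-8, i.e. toward the north-west.

i ≈ 0.00502; groundwater flows toward the north-west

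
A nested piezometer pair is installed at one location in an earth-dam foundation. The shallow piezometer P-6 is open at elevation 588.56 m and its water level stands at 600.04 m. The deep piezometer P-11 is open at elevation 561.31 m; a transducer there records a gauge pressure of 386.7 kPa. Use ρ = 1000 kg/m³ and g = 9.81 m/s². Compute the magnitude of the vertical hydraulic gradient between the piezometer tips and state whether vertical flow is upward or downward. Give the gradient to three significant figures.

Total head at P-6: h = 600.04 m (water level in the standpipe).
Pressure head at P-11: ψ = P/(ρg) = 386.7×1000 / (1000 × 9.81) = 39.42 m.
Total head at P-11: h = z + ψ = 561.31 + 39.42 = 600.73 m.
Δh = h(P-6) − h(P-11) = 600.04 − 600.73 = -0.69 m.
Vertical separation Δz = 588.56 − 561.31 = 27.25 m.
|i_v| = |Δh| / Δz = 0.69 / 27.25 = 0.0253.
Head is higher in the deep piezometer, so vertical flow is upward (discharge condition).

|i_v| ≈ 0.0253; vertical flow is upward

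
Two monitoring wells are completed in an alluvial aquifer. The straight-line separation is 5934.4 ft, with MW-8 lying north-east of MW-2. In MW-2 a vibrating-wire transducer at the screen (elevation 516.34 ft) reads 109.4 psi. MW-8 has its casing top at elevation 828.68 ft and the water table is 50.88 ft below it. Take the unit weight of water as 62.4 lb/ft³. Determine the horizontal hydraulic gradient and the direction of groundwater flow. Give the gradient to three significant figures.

Pressure head at MW-2: ψ = 144·P/γ = 144 × 109.4 / 62.4 = 252.46 ft.
Total head at MW-2: h = z + ψ = 516.34 + 252.46 = 768.80 ft.
Total head at MW-8: h = 828.68 − 50.88 = 777.80 ft.
Head difference: h(MW-2) − h(MW-8) = 768.80 − 777.80 = -9.00 ft.
Hydraulic gradient: i = |Δh| / L = 9.00 / 5934.4 = 0.00152.
Flow is from higher to lower head: from MW-8 toward MW-2, i.e. toward the south-west.

i ≈ 0.00152; groundwater flows toward the south-west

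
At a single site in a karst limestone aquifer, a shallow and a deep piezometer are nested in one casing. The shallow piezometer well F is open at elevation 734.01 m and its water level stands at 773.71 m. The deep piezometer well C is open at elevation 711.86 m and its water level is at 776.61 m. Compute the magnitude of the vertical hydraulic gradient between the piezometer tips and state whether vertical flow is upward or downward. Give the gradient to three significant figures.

Total head at well F: h = 773.71 m (water level in the standpipe).
Total head at well C: h = 776.61 m.
Δh = h(well F) − h(well C) = 773.71 − 776.61 = -2.90 m.
Vertical separation Δz = 734.01 − 711.86 = 22.15 m.
|i_v| = |Δh| / Δz = 2.90 / 22.15 = 0.131.
Head is higher in the deep piezometer, so vertical flow is upward (discharge condition).

|i_v| ≈ 0.131; vertical flow is upward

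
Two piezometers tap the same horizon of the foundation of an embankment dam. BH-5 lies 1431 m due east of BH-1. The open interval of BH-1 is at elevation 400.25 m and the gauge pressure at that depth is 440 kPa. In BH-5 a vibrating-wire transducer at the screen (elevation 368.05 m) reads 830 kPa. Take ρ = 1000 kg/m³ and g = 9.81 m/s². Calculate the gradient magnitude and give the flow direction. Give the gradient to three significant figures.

i ≈ 0.00528; groundwater flows toward the west

Pressure head at BH-1: ψ = P/(ρg) = 440×1000 / (1000 × 9.81) = 44.85 m.
Total head at BH-1: h = z + ψ = 400.25 + 44.85 = 445.10 m.
Pressure head at BH-5: ψ = P/(ρg) = 830×1000 / (1000 × 9.81) = 84.61 m.
Total head at BH-5: h = z + ψ = 368.05 + 84.61 = 452.66 m.
Head difference: h(BH-1) − h(BH-5) = 445.10 − 452.66 = -7.56 m.
Hydraulic gradient: i = |Δh| / L = 7.56 / 1431 = 0.00528.
Flow is from higher to lower head: from BH-5 toward BH-1, i.e. toward the west.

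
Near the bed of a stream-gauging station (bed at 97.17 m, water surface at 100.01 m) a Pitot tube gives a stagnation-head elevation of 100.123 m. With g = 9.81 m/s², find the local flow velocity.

v ≈ 1.49 m/s

Near the bed, under hydrostatic conditions, the piezometric head (z + ψ) equals the free-surface elevation, 100.01 m.
Velocity head = total − piezometric = 100.123 − 100.01 = 0.113 m.
v = √(2g·h_v) = √(2 × 9.81 × 0.113) = 1.49 m/s.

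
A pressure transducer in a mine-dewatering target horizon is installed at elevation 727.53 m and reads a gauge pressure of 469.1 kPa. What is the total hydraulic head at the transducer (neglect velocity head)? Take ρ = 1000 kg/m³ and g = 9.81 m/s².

h ≈ 775.35 m

ψ = P/(ρg) = 469.1×1000 / (1000 × 9.81) = 47.82 m.
h = z + ψ = 727.53 + 47.82 = 775.35 m.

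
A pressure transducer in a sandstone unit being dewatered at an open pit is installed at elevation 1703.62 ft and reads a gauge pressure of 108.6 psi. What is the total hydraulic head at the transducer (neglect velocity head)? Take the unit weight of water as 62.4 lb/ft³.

h ≈ 1954.24 ft

ψ = 144·P/γ = 144 × 108.6 / 62.4 = 250.62 ft.
h = z + ψ = 1703.62 + 250.62 = 1954.24 ft.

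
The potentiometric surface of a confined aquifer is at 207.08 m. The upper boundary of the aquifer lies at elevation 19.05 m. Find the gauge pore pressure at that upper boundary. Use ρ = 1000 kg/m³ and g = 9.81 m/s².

P ≈ 1840 kPa

Pressure head at the aquifer top: ψ = h − z = 207.08 − 19.05 = 188.03 m.
P = ρgψ = 1000 × 9.81 × 188.03 = 1844574 Pa ≈ 1840 kPa.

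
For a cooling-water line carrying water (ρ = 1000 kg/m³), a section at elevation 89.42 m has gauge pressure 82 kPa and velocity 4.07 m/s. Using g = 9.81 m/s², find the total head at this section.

h ≈ 98.62 m

Pressure head ψ = P/(ρg) = 82×1000 / (1000 × 9.81) = 8.36 m.
Velocity head = v²/(2g) = 4.07² / (2 × 9.81) = 0.844 m.
h = z + ψ + v²/(2g) = 89.42 + 8.36 + 0.844 = 98.62 m.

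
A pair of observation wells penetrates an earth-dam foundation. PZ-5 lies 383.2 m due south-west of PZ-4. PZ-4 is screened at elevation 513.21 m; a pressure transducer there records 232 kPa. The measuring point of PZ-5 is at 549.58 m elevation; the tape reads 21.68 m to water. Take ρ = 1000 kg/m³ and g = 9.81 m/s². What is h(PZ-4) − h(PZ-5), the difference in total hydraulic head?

Pressure head at PZ-4: ψ = P/(ρg) = 232×1000 / (1000 × 9.81) = 23.65 m.
Total head at PZ-4: h = z + ψ = 513.21 + 23.65 = 536.86 m.
Total head at PZ-5: h = 549.58 − 21.68 = 527.90 m.
Head difference: h(PZ-4) − h(PZ-5) = 536.86 − 527.90 = 8.96 m.

Δh ≈ 8.96 m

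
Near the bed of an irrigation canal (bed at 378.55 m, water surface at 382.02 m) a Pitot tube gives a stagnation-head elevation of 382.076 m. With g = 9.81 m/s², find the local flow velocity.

v ≈ 1.05 m/s

Near the bed, under hydrostatic conditions, the piezometric head (z + ψ) equals the free-surface elevation, 382.02 m.
Velocity head = total − piezometric = 382.076 − 382.02 = 0.056 m.
v = √(2g·h_v) = √(2 × 9.81 × 0.056) = 1.05 m/s.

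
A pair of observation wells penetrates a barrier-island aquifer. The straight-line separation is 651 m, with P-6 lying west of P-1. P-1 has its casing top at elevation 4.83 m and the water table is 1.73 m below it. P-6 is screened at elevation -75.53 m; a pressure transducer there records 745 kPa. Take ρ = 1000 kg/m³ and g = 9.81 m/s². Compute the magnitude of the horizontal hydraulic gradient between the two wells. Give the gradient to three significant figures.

i ≈ 0.00413

Total head at P-1: h = 4.83 − 1.73 = 3.10 m.
Pressure head at P-6: ψ = P/(ρg) = 745×1000 / (1000 × 9.81) = 75.94 m.
Total head at P-6: h = z + ψ = -75.53 + 75.94 = 0.41 m.
Head difference: h(P-1) − h(P-6) = 3.10 − 0.41 = 2.69 m.
Hydraulic gradient: i = |Δh| / L = 2.69 / 651 = 0.00413.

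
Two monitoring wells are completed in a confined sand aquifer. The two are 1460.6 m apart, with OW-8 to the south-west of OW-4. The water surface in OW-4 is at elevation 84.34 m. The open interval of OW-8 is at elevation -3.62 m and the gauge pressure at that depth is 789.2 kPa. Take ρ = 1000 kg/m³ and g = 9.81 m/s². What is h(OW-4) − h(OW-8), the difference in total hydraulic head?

Δh ≈ 7.51 m

Total head at OW-4: h = 84.34 m (water level in the piezometer is the total head).
Pressure head at OW-8: ψ = P/(ρg) = 789.2×1000 / (1000 × 9.81) = 80.45 m.
Total head at OW-8: h = z + ψ = -3.62 + 80.45 = 76.83 m.
Head difference: h(OW-4) − h(OW-8) = 84.34 − 76.83 = 7.51 m.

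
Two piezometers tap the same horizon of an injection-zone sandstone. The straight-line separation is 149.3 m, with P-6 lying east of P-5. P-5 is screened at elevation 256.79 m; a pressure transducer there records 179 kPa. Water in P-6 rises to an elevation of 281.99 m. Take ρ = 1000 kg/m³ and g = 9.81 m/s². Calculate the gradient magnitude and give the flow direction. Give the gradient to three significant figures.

Pressure head at P-5: ψ = P/(ρg) = 179×1000 / (1000 × 9.81) = 18.25 m.
Total head at P-5: h = z + ψ = 256.79 + 18.25 = 275.04 m.
Total head at P-6: h = 281.99 m (water level in the piezometer is the total head).
Head difference: h(P-5) − h(P-6) = 275.04 − 281.99 = -6.95 m.
Hydraulic gradient: i = |Δh| / L = 6.95 / 149.3 = 0.0466.
Flow is from higher to lower head: from P-6 toward P-5, i.e. toward the west.

i ≈ 0.0466; groundwater flows toward the west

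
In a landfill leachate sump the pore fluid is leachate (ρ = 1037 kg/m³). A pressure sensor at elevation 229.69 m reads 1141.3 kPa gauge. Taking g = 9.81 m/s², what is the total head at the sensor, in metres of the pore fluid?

h ≈ 341.88 m

ψ = P/(ρg) = 1141.3×1000 / (1037 × 9.81) = 112.19 m.
h = z + ψ = 229.69 + 112.19 = 341.88 m.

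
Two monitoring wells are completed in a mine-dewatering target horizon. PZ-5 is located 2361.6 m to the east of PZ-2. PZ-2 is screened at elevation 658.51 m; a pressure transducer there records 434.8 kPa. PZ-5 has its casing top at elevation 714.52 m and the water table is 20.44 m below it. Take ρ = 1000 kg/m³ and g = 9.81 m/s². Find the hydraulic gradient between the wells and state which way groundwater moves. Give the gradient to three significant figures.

Pressure head at PZ-2: ψ = P/(ρg) = 434.8×1000 / (1000 × 9.81) = 44.32 m.
Total head at PZ-2: h = z + ψ = 658.51 + 44.32 = 702.83 m.
Total head at PZ-5: h = 714.52 − 20.44 = 694.08 m.
Head difference: h(PZ-2) − h(PZ-5) = 702.83 − 694.08 = 8.75 m.
Hydraulic gradient: i = |Δh| / L = 8.75 / 2361.6 = 0.00371.
Flow is from higher to lower head: from PZ-2 toward PZ-5, i.e. toward the east.

i ≈ 0.00371; groundwater flows toward the east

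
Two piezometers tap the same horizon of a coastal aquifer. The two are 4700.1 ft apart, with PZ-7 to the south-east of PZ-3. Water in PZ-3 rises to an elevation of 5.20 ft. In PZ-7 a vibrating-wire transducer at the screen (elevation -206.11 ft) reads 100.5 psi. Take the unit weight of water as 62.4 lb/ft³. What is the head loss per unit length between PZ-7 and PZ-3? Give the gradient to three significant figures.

Total head at PZ-3: h = 5.20 ft (water level in the piezometer is the total head).
Pressure head at PZ-7: ψ = 144·P/γ = 144 × 100.5 / 62.4 = 231.92 ft.
Total head at PZ-7: h = z + ψ = -206.11 + 231.92 = 25.81 ft.
Head difference: h(PZ-3) − h(PZ-7) = 5.20 − 25.81 = -20.61 ft.
Hydraulic gradient: i = |Δh| / L = 20.61 / 4700.1 = 0.00439.

i ≈ 0.00439 ft/ft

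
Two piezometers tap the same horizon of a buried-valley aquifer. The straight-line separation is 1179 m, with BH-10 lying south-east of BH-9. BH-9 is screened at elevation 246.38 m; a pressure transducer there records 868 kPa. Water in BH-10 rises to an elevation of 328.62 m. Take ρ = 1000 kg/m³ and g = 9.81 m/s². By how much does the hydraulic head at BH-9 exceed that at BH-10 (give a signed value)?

Pressure head at BH-9: ψ = P/(ρg) = 868×1000 / (1000 × 9.81) = 88.48 m.
Total head at BH-9: h = z + ψ = 246.38 + 88.48 = 334.86 m.
Total head at BH-10: h = 328.62 m (water level in the piezometer is the total head).
Head difference: h(BH-9) − h(BH-10) = 334.86 − 328.62 = 6.24 m.

Δh ≈ 6.24 m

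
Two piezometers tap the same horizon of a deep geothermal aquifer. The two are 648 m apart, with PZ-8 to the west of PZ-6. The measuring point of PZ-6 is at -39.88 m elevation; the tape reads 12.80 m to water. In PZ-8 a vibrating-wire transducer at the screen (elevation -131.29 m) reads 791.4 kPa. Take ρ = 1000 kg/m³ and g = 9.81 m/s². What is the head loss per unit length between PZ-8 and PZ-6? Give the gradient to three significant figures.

i ≈ 0.00318 m/m

Total head at PZ-6: h = -39.88 − 12.80 = -52.68 m.
Pressure head at PZ-8: ψ = P/(ρg) = 791.4×1000 / (1000 × 9.81) = 80.67 m.
Total head at PZ-8: h = z + ψ = -131.29 + 80.67 = -50.62 m.
Head difference: h(PZ-6) − h(PZ-8) = -52.68 − (-50.62) = -2.06 m.
Hydraulic gradient: i = |Δh| / L = 2.06 / 648 = 0.00318.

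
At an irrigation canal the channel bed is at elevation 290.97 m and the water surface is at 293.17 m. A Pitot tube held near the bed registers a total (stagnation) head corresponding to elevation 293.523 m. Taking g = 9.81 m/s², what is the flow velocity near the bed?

Near the bed, under hydrostatic conditions, the piezometric head (z + ψ) equals the free-surface elevation, 293.17 m.
Velocity head = total − piezometric = 293.523 − 293.17 = 0.353 m.
v = √(2g·h_v) = √(2 × 9.81 × 0.353) = 2.63 m/s.

v ≈ 2.63 m/s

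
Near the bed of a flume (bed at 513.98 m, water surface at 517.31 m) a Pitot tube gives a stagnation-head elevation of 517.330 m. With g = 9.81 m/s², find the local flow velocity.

v ≈ 0.626 m/s

Near the bed, under hydrostatic conditions, the piezometric head (z + ψ) equals the free-surface elevation, 517.31 m.
Velocity head = total − piezometric = 517.330 − 517.31 = 0.020 m.
v = √(2g·h_v) = √(2 × 9.81 × 0.020) = 0.626 m/s.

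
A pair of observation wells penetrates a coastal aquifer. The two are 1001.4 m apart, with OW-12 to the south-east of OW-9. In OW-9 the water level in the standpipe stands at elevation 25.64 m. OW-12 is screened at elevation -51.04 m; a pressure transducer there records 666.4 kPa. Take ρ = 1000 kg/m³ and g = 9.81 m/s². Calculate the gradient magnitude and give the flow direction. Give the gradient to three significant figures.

Total head at OW-9: h = 25.64 m (water level in the piezometer is the total head).
Pressure head at OW-12: ψ = P/(ρg) = 666.4×1000 / (1000 × 9.81) = 67.93 m.
Total head at OW-12: h = z + ψ = -51.04 + 67.93 = 16.89 m.
Head difference: h(OW-9) − h(OW-12) = 25.64 − 16.89 = 8.75 m.
Hydraulic gradient: i = |Δh| / L = 8.75 / 1001.4 = 0.00874.
Flow is from higher to lower head: from OW-9 toward OW-12, i.e. toward the south-east.

i ≈ 0.00874; groundwater flows toward the south-east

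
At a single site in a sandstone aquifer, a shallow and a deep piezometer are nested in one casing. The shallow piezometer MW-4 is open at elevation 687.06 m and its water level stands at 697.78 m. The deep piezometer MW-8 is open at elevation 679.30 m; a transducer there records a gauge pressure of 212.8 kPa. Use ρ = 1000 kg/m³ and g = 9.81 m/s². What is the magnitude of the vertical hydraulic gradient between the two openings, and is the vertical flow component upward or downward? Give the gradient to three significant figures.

Total head at MW-4: h = 697.78 m (water level in the standpipe).
Pressure head at MW-8: ψ = P/(ρg) = 212.8×1000 / (1000 × 9.81) = 21.69 m.
Total head at MW-8: h = z + ψ = 679.30 + 21.69 = 700.99 m.
Δh = h(MW-4) − h(MW-8) = 697.78 − 700.99 = -3.21 m.
Vertical separation Δz = 687.06 − 679.30 = 7.76 m.
|i_v| = |Δh| / Δz = 3.21 / 7.76 = 0.414.
Head is higher in the deep piezometer, so vertical flow is upward (discharge condition).

|i_v| ≈ 0.414; vertical flow is upward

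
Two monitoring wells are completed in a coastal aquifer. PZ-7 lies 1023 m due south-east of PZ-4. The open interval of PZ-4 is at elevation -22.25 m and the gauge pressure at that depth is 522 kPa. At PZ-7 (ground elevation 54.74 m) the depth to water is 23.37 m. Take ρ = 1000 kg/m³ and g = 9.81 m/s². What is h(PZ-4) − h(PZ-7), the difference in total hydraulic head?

Pressure head at PZ-4: ψ = P/(ρg) = 522×1000 / (1000 × 9.81) = 53.21 m.
Total head at PZ-4: h = z + ψ = -22.25 + 53.21 = 30.96 m.
Total head at PZ-7: h = 54.74 − 23.37 = 31.37 m.
Head difference: h(PZ-4) − h(PZ-7) = 30.96 − 31.37 = -0.41 m.

Δh ≈ -0.41 m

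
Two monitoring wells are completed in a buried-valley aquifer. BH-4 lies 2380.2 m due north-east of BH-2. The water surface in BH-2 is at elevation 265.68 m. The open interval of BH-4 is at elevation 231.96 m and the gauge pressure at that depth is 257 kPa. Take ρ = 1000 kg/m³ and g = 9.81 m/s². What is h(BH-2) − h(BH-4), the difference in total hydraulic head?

Total head at BH-2: h = 265.68 m (water level in the piezometer is the total head).
Pressure head at BH-4: ψ = P/(ρg) = 257×1000 / (1000 × 9.81) = 26.20 m.
Total head at BH-4: h = z + ψ = 231.96 + 26.20 = 258.16 m.
Head difference: h(BH-2) − h(BH-4) = 265.68 − 258.16 = 7.52 m.

Δh ≈ 7.52 m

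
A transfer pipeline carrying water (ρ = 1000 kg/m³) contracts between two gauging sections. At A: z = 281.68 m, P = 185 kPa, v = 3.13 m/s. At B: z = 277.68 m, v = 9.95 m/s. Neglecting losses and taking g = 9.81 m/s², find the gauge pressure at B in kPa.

Pressure head at A: ψ₁ = P₁/(ρg) = 185×1000 / (1000 × 9.81) = 18.86 m.
Velocity heads: v₁²/2g = 3.13²/19.62 = 0.499 m; v₂²/2g = 9.95²/19.62 = 5.046 m.
Total head H = z₁ + ψ₁ + v₁²/2g = 281.68 + 18.86 + 0.499 = 301.04 m.
ψ₂ = H − z₂ − v₂²/2g = 301.04 − 277.68 − 5.046 = 18.31 m.
P₂ = ρgψ₂ = 1000 × 9.81 × 18.31 ≈ 180 kPa.

P₂ ≈ 180 kPa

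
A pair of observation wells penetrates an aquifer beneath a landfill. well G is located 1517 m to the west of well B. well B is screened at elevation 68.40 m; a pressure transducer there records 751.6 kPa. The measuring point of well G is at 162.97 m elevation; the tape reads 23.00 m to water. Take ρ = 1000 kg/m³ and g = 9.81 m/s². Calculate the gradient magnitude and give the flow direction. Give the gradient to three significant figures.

i ≈ 0.00333; groundwater flows toward the west

Pressure head at well B: ψ = P/(ρg) = 751.6×1000 / (1000 × 9.81) = 76.62 m.
Total head at well B: h = z + ψ = 68.40 + 76.62 = 145.02 m.
Total head at well G: h = 162.97 − 23.00 = 139.97 m.
Head difference: h(well B) − h(well G) = 145.02 − 139.97 = 5.05 m.
Hydraulic gradient: i = |Δh| / L = 5.05 / 1517 = 0.00333.
Flow is from higher to lower head: from well B toward well G, i.e. toward the west.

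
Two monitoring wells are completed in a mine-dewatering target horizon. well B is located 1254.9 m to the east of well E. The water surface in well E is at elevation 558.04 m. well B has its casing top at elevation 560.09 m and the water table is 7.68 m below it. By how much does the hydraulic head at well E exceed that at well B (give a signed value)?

Δh ≈ 5.63 m

Total head at well E: h = 558.04 m (water level in the piezometer is the total head).
Total head at well B: h = 560.09 − 7.68 = 552.41 m.
Head difference: h(well E) − h(well B) = 558.04 − 552.41 = 5.63 m.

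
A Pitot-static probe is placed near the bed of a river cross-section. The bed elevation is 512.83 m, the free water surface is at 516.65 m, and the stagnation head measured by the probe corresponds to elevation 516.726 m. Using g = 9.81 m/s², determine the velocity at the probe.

v ≈ 1.22 m/s

Near the bed, under hydrostatic conditions, the piezometric head (z + ψ) equals the free-surface elevation, 516.65 m.
Velocity head = total − piezometric = 516.726 − 516.65 = 0.076 m.
v = √(2g·h_v) = √(2 × 9.81 × 0.076) = 1.22 m/s.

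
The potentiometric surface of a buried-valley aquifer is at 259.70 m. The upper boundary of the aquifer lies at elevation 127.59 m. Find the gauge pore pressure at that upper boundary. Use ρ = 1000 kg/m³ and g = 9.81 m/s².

P ≈ 1300 kPa

Pressure head at the aquifer top: ψ = h − z = 259.70 − 127.59 = 132.11 m.
P = ρgψ = 1000 × 9.81 × 132.11 = 1295999 Pa ≈ 1300 kPa.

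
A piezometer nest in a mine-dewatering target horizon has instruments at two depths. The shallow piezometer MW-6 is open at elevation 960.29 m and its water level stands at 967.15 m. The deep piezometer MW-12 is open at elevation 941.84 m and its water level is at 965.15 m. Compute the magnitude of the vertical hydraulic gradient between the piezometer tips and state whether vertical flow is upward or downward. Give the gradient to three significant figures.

|i_v| ≈ 0.108; vertical flow is downward

Total head at MW-6: h = 967.15 m (water level in the standpipe).
Total head at MW-12: h = 965.15 m.
Δh = h(MW-6) − h(MW-12) = 967.15 − 965.15 = 2.00 m.
Vertical separation Δz = 960.29 − 941.84 = 18.45 m.
|i_v| = |Δh| / Δz = 2.00 / 18.45 = 0.108.
Head is higher in the shallow piezometer, so vertical flow is downward (recharge condition).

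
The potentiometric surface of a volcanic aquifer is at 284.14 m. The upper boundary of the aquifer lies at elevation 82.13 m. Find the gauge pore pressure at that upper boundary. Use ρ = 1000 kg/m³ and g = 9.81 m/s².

Pressure head at the aquifer top: ψ = h − z = 284.14 − 82.13 = 202.01 m.
P = ρgψ = 1000 × 9.81 × 202.01 = 1981718 Pa ≈ 1980 kPa.

P ≈ 1980 kPa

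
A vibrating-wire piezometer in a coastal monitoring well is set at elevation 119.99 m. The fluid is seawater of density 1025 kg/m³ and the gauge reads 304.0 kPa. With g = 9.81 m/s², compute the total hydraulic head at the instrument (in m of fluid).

ψ = P/(ρg) = 304.0×1000 / (1025 × 9.81) = 30.23 m.
h = z + ψ = 119.99 + 30.23 = 150.22 m.

h ≈ 150.22 m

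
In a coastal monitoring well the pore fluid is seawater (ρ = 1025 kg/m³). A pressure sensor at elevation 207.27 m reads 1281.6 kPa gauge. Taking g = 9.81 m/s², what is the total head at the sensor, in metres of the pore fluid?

ψ = P/(ρg) = 1281.6×1000 / (1025 × 9.81) = 127.46 m.
h = z + ψ = 207.27 + 127.46 = 334.73 m.

h ≈ 334.73 m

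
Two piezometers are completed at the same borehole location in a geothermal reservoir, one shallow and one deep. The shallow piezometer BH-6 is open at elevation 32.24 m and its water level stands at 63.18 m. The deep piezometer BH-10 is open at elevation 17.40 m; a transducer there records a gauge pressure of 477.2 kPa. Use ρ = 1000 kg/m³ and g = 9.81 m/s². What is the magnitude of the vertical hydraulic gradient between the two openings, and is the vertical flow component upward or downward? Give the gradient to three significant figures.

Total head at BH-6: h = 63.18 m (water level in the standpipe).
Pressure head at BH-10: ψ = P/(ρg) = 477.2×1000 / (1000 × 9.81) = 48.64 m.
Total head at BH-10: h = z + ψ = 17.40 + 48.64 = 66.04 m.
Δh = h(BH-6) − h(BH-10) = 63.18 − 66.04 = -2.86 m.
Vertical separation Δz = 32.24 − 17.40 = 14.84 m.
|i_v| = |Δh| / Δz = 2.86 / 14.84 = 0.193.
Head is higher in the deep piezometer, so vertical flow is upward (discharge condition).

|i_v| ≈ 0.193; vertical flow is upward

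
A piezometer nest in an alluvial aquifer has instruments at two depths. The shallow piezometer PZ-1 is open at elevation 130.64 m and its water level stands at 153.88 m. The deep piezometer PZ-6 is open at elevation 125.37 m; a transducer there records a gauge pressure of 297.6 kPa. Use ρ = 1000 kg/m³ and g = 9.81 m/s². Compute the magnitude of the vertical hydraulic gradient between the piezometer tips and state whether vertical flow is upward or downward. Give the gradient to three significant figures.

Total head at PZ-1: h = 153.88 m (water level in the standpipe).
Pressure head at PZ-6: ψ = P/(ρg) = 297.6×1000 / (1000 × 9.81) = 30.34 m.
Total head at PZ-6: h = z + ψ = 125.37 + 30.34 = 155.71 m.
Δh = h(PZ-1) − h(PZ-6) = 153.88 − 155.71 = -1.83 m.
Vertical separation Δz = 130.64 − 125.37 = 5.27 m.
|i_v| = |Δh| / Δz = 1.83 / 5.27 = 0.347.
Head is higher in the deep piezometer, so vertical flow is upward (discharge condition).

|i_v| ≈ 0.347; vertical flow is upward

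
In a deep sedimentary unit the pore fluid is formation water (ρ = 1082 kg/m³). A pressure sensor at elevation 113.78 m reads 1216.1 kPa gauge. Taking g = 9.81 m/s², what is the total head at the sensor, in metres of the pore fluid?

h ≈ 228.35 m

ψ = P/(ρg) = 1216.1×1000 / (1082 × 9.81) = 114.57 m.
h = z + ψ = 113.78 + 114.57 = 228.35 m.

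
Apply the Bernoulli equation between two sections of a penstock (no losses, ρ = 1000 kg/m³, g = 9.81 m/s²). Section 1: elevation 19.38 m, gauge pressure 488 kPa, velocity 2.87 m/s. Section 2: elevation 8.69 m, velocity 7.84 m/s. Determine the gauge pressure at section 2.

P₂ ≈ 566 kPa

Pressure head at 1: ψ₁ = P₁/(ρg) = 488×1000 / (1000 × 9.81) = 49.75 m.
Velocity heads: v₁²/2g = 2.87²/19.62 = 0.420 m; v₂²/2g = 7.84²/19.62 = 3.133 m.
Total head H = z₁ + ψ₁ + v₁²/2g = 19.38 + 49.75 + 0.420 = 69.55 m.
ψ₂ = H − z₂ − v₂²/2g = 69.55 − 8.69 − 3.133 = 57.73 m.
P₂ = ρgψ₂ = 1000 × 9.81 × 57.73 ≈ 566 kPa.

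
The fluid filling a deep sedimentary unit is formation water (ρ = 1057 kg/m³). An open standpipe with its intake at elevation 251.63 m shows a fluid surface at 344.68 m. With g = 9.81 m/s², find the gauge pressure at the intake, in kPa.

Pressure head ψ = h − z = 344.68 − 251.63 = 93.05 m.
P = ρgψ = 1057 × 9.81 × 93.05 = 964851 Pa ≈ 965 kPa.

P ≈ 965 kPa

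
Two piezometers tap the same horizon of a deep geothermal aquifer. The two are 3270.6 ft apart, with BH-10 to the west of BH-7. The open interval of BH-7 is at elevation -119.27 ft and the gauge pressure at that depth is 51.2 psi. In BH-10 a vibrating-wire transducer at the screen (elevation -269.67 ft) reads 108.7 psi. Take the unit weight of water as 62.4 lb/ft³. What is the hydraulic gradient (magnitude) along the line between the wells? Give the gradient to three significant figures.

Pressure head at BH-7: ψ = 144·P/γ = 144 × 51.2 / 62.4 = 118.15 ft.
Total head at BH-7: h = z + ψ = -119.27 + 118.15 = -1.12 ft.
Pressure head at BH-10: ψ = 144·P/γ = 144 × 108.7 / 62.4 = 250.85 ft.
Total head at BH-10: h = z + ψ = -269.67 + 250.85 = -18.82 ft.
Head difference: h(BH-7) − h(BH-10) = -1.12 − (-18.82) = 17.70 ft.
Hydraulic gradient: i = |Δh| / L = 17.70 / 3270.6 = 0.00541.

i ≈ 0.00541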